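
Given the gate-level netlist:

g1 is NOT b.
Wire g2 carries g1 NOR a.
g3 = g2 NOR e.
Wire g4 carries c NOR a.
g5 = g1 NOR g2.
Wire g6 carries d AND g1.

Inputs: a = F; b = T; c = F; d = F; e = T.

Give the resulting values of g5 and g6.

g1 = NOT b = NOT T = F
g2 = g1 NOR a = F NOR F = T
g5 = g1 NOR g2 = F NOR T = F
g6 = d AND g1 = F AND F = F

g5 = F, g6 = F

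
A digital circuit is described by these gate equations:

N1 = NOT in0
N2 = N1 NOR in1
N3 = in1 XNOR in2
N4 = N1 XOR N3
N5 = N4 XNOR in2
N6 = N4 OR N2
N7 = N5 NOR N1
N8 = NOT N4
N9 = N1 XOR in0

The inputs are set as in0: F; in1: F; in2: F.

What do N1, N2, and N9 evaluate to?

N1 = T, N2 = F, N9 = T

N1 = NOT in0 = NOT F = T
N2 = N1 NOR in1 = T NOR F = F
N9 = N1 XOR in0 = T XOR F = T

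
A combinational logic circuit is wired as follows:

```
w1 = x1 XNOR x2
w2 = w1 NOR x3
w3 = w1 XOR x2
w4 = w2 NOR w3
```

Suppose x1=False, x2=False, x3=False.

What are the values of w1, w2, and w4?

w1 = True, w2 = False, w4 = False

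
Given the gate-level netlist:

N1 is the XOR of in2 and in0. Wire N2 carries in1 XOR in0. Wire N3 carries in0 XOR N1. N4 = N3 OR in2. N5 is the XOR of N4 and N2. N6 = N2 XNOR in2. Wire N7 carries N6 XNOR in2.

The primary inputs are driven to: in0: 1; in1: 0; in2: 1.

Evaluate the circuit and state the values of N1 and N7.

N1 = 0  N7 = 1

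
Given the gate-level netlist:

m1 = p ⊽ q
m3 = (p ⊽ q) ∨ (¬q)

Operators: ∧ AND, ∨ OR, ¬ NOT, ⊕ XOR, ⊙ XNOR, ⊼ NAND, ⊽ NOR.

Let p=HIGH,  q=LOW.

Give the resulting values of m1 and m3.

m1 = HIGH ⊽ LOW = LOW
m3 = (HIGH ⊽ LOW) ∨ (¬LOW) = HIGH

m1 = LOW, m3 = HIGH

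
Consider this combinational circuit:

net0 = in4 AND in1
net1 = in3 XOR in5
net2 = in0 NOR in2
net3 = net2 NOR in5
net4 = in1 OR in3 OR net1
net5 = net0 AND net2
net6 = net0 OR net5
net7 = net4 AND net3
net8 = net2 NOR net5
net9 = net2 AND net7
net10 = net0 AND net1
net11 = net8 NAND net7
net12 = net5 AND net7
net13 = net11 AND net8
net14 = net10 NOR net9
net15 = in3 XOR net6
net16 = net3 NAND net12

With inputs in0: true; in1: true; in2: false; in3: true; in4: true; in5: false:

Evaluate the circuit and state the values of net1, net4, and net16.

net1 = true, net4 = true, net16 = true

net0 = in4 AND in1 = true AND true = true
net1 = in3 XOR in5 = true XOR false = true
net2 = in0 NOR in2 = true NOR false = false
net3 = net2 NOR in5 = false NOR false = true
net4 = in1 OR in3 OR net1 = true OR true OR true = true
net5 = net0 AND net2 = true AND false = false
net7 = net4 AND net3 = true AND true = true
net12 = net5 AND net7 = false AND true = false
net16 = net3 NAND net12 = true NAND false = true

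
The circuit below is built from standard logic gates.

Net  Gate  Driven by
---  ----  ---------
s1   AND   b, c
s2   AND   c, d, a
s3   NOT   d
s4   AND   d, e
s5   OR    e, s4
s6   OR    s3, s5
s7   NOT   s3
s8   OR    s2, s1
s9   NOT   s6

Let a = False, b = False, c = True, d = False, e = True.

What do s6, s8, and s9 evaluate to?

s1 = b AND c = False AND True = False
s2 = c AND d AND a = True AND False AND False = False
s3 = NOT d = NOT False = True
s4 = d AND e = False AND True = False
s5 = e OR s4 = True OR False = True
s6 = s3 OR s5 = True OR True = True
s8 = s2 OR s1 = False OR False = False
s9 = NOT s6 = NOT True = False

s6 = True, s8 = False, s9 = False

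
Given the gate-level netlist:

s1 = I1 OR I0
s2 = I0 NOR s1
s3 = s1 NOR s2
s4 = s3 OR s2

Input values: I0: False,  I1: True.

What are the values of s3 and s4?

s1 = I1 OR I0 = True OR False = True
s2 = I0 NOR s1 = False NOR True = False
s3 = s1 NOR s2 = True NOR False = False
s4 = s3 OR s2 = False OR False = False

s3 = False, s4 = False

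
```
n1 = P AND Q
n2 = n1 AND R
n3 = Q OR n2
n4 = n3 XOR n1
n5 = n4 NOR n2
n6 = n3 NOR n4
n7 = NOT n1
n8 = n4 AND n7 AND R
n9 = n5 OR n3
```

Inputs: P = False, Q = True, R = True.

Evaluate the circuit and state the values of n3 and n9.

n1 = P AND Q = False AND True = False
n2 = n1 AND R = False AND True = False
n3 = Q OR n2 = True OR False = True
n4 = n3 XOR n1 = True XOR False = True
n5 = n4 NOR n2 = True NOR False = False
n9 = n5 OR n3 = False OR True = True

n3 = True, n9 = True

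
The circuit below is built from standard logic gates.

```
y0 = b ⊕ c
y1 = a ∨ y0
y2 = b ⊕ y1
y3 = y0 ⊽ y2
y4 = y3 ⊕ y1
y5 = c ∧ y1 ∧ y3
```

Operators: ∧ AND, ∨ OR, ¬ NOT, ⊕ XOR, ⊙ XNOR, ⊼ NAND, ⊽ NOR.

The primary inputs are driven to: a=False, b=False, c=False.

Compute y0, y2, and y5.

y0 = False, y2 = False, y5 = False

y0 = b XOR c = False XOR False = False
y1 = a OR y0 = False OR False = False
y2 = b XOR y1 = False XOR False = False
y3 = y0 NOR y2 = False NOR False = True
y5 = c AND y1 AND y3 = False AND False AND True = False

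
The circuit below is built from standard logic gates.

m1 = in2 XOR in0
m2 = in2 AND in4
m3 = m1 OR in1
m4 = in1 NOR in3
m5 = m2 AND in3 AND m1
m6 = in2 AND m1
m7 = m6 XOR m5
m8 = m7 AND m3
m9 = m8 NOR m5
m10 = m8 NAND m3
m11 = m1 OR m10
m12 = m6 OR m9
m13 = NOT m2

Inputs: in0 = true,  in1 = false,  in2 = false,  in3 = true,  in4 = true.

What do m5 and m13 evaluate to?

m1 = in2 XOR in0 = false XOR true = true
m2 = in2 AND in4 = false AND true = false
m5 = m2 AND in3 AND m1 = false AND true AND true = false
m13 = NOT m2 = NOT false = true

m5 = false, m13 = true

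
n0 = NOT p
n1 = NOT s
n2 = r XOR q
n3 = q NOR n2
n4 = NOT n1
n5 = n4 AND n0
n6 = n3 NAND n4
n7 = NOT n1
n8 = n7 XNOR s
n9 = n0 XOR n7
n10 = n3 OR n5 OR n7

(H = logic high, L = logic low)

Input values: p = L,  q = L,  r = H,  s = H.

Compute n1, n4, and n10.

n1 = L; n4 = H; n10 = H

n0 = NOT p = NOT L = H
n1 = NOT s = NOT H = L
n2 = r XOR q = H XOR L = H
n3 = q NOR n2 = L NOR H = L
n4 = NOT n1 = NOT L = H
n5 = n4 AND n0 = H AND H = H
n7 = NOT n1 = NOT L = H
n10 = n3 OR n5 OR n7 = L OR H OR H = H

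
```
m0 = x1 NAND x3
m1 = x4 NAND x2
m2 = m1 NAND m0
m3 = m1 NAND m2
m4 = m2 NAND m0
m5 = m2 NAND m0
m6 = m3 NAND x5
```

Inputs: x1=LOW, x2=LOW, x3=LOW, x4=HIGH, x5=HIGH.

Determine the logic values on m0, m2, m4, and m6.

m0 = x1 NAND x3 = LOW NAND LOW = HIGH
m1 = x4 NAND x2 = HIGH NAND LOW = HIGH
m2 = m1 NAND m0 = HIGH NAND HIGH = LOW
m3 = m1 NAND m2 = HIGH NAND LOW = HIGH
m4 = m2 NAND m0 = LOW NAND HIGH = HIGH
m6 = m3 NAND x5 = HIGH NAND HIGH = LOW

m0 = HIGH, m2 = LOW, m4 = HIGH, m6 = LOW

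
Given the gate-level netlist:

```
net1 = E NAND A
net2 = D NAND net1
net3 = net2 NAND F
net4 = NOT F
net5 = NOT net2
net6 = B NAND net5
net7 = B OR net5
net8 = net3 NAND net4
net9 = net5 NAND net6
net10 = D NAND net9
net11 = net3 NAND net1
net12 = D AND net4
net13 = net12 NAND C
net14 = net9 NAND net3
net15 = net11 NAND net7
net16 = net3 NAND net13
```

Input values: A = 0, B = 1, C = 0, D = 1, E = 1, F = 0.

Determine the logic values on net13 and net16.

net1 = E NAND A = 1 NAND 0 = 1
net2 = D NAND net1 = 1 NAND 1 = 0
net3 = net2 NAND F = 0 NAND 0 = 1
net4 = NOT F = NOT 0 = 1
net12 = D AND net4 = 1 AND 1 = 1
net13 = net12 NAND C = 1 NAND 0 = 1
net16 = net3 NAND net13 = 1 NAND 1 = 0

net13 = 1; net16 = 0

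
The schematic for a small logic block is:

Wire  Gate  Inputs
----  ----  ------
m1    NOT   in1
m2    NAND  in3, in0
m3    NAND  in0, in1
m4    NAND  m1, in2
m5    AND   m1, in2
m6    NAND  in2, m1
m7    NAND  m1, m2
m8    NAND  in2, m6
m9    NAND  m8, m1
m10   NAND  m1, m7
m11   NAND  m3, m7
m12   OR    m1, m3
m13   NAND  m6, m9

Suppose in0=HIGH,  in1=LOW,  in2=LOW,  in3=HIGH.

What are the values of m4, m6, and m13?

m1 = NOT in1 = NOT LOW = HIGH
m4 = m1 NAND in2 = HIGH NAND LOW = HIGH
m6 = in2 NAND m1 = LOW NAND HIGH = HIGH
m8 = in2 NAND m6 = LOW NAND HIGH = HIGH
m9 = m8 NAND m1 = HIGH NAND HIGH = LOW
m13 = m6 NAND m9 = HIGH NAND LOW = HIGH

m4 = HIGH  m6 = HIGH  m13 = HIGH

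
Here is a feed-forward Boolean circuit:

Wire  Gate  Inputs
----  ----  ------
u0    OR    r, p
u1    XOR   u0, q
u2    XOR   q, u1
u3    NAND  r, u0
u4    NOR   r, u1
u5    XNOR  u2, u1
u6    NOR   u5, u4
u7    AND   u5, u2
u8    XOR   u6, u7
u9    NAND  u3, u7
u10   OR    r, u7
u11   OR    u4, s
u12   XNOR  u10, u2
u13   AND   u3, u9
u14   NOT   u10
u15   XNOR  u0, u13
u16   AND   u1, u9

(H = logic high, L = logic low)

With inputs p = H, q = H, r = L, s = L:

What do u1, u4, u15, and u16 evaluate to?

u1 = L, u4 = H, u15 = H, u16 = L

u0 = r OR p = L OR H = H
u1 = u0 XOR q = H XOR H = L
u2 = q XOR u1 = H XOR L = H
u3 = r NAND u0 = L NAND H = H
u4 = r NOR u1 = L NOR L = H
u5 = u2 XNOR u1 = H XNOR L = L
u7 = u5 AND u2 = L AND H = L
u9 = u3 NAND u7 = H NAND L = H
u13 = u3 AND u9 = H AND H = H
u15 = u0 XNOR u13 = H XNOR H = H
u16 = u1 AND u9 = L AND H = L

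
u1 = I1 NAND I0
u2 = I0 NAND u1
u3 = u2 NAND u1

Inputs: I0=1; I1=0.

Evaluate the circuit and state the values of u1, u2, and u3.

u1 = I1 NAND I0 = 0 NAND 1 = 1
u2 = I0 NAND u1 = 1 NAND 1 = 0
u3 = u2 NAND u1 = 0 NAND 1 = 1

u1 = 1  u2 = 0  u3 = 1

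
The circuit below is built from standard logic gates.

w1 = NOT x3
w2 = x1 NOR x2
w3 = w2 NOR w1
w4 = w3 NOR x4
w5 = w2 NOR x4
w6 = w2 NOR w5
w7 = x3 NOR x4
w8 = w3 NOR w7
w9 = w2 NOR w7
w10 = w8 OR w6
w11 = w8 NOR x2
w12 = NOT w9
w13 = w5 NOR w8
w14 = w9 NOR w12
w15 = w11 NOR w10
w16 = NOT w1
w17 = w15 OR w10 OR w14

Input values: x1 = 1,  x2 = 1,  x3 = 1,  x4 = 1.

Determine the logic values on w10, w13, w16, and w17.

w1 = NOT x3 = NOT 1 = 0
w2 = x1 NOR x2 = 1 NOR 1 = 0
w3 = w2 NOR w1 = 0 NOR 0 = 1
w5 = w2 NOR x4 = 0 NOR 1 = 0
w6 = w2 NOR w5 = 0 NOR 0 = 1
w7 = x3 NOR x4 = 1 NOR 1 = 0
w8 = w3 NOR w7 = 1 NOR 0 = 0
w9 = w2 NOR w7 = 0 NOR 0 = 1
w10 = w8 OR w6 = 0 OR 1 = 1
w11 = w8 NOR x2 = 0 NOR 1 = 0
w12 = NOT w9 = NOT 1 = 0
w13 = w5 NOR w8 = 0 NOR 0 = 1
w14 = w9 NOR w12 = 1 NOR 0 = 0
w15 = w11 NOR w10 = 0 NOR 1 = 0
w16 = NOT w1 = NOT 0 = 1
w17 = w15 OR w10 OR w14 = 0 OR 1 OR 0 = 1

w10 = 1, w13 = 1, w16 = 1, w17 = 1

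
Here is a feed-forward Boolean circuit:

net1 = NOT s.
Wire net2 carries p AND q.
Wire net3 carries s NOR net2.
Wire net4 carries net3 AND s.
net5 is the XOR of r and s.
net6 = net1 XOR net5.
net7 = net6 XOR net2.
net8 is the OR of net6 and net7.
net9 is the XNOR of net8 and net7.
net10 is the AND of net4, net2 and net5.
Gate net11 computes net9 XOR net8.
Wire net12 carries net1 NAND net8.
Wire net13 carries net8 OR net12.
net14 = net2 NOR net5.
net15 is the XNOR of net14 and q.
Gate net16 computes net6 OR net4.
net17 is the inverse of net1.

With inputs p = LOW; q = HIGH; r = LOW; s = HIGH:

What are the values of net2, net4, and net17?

net2 = LOW  net4 = LOW  net17 = HIGH

net1 = NOT s = NOT HIGH = LOW
net2 = p AND q = LOW AND HIGH = LOW
net3 = s NOR net2 = HIGH NOR LOW = LOW
net4 = net3 AND s = LOW AND HIGH = LOW
net17 = NOT net1 = NOT LOW = HIGH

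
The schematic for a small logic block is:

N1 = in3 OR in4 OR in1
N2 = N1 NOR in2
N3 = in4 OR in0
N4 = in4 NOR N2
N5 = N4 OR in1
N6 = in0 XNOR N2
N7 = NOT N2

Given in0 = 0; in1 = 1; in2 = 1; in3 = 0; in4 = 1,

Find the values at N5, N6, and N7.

N1 = in3 OR in4 OR in1 = 0 OR 1 OR 1 = 1
N2 = N1 NOR in2 = 1 NOR 1 = 0
N4 = in4 NOR N2 = 1 NOR 0 = 0
N5 = N4 OR in1 = 0 OR 1 = 1
N6 = in0 XNOR N2 = 0 XNOR 0 = 1
N7 = NOT N2 = NOT 0 = 1

N5 = 1, N6 = 1, N7 = 1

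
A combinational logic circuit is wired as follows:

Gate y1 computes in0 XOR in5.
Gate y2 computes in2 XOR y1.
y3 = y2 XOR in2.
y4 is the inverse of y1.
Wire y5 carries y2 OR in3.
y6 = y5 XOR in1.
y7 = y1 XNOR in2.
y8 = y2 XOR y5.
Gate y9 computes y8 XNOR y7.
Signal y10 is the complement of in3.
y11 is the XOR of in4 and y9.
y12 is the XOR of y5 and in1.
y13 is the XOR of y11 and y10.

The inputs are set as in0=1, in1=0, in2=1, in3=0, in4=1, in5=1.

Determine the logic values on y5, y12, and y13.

y1 = in0 XOR in5 = 1 XOR 1 = 0
y2 = in2 XOR y1 = 1 XOR 0 = 1
y5 = y2 OR in3 = 1 OR 0 = 1
y7 = y1 XNOR in2 = 0 XNOR 1 = 0
y8 = y2 XOR y5 = 1 XOR 1 = 0
y9 = y8 XNOR y7 = 0 XNOR 0 = 1
y10 = NOT in3 = NOT 0 = 1
y11 = in4 XOR y9 = 1 XOR 1 = 0
y12 = y5 XOR in1 = 1 XOR 0 = 1
y13 = y11 XOR y10 = 0 XOR 1 = 1

y5 = 1; y12 = 1; y13 = 1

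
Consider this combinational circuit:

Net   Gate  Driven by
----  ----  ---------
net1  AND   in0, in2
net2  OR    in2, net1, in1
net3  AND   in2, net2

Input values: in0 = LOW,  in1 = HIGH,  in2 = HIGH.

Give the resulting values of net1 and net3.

net1 = LOW; net3 = HIGH

net1 = in0 AND in2 = LOW AND HIGH = LOW
net2 = in2 OR net1 OR in1 = HIGH OR LOW OR HIGH = HIGH
net3 = in2 AND net2 = HIGH AND HIGH = HIGH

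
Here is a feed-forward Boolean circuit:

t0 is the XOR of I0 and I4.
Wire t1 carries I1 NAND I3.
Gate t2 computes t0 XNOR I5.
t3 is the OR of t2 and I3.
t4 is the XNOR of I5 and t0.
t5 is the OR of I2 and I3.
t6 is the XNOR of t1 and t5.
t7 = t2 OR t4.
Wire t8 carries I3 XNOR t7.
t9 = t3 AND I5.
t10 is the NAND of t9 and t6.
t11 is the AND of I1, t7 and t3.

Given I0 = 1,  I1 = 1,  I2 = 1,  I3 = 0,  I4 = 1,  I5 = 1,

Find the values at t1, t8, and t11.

t0 = I0 XOR I4 = 1 XOR 1 = 0
t1 = I1 NAND I3 = 1 NAND 0 = 1
t2 = t0 XNOR I5 = 0 XNOR 1 = 0
t3 = t2 OR I3 = 0 OR 0 = 0
t4 = I5 XNOR t0 = 1 XNOR 0 = 0
t7 = t2 OR t4 = 0 OR 0 = 0
t8 = I3 XNOR t7 = 0 XNOR 0 = 1
t11 = I1 AND t7 AND t3 = 1 AND 0 AND 0 = 0

t1 = 1, t8 = 1, t11 = 0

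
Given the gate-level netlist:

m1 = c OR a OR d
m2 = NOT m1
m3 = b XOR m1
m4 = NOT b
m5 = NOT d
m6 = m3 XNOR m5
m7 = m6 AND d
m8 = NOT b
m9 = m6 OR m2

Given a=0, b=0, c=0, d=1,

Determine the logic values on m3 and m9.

m3 = 1; m9 = 0

m1 = c OR a OR d = 0 OR 0 OR 1 = 1
m2 = NOT m1 = NOT 1 = 0
m3 = b XOR m1 = 0 XOR 1 = 1
m5 = NOT d = NOT 1 = 0
m6 = m3 XNOR m5 = 1 XNOR 0 = 0
m9 = m6 OR m2 = 0 OR 0 = 0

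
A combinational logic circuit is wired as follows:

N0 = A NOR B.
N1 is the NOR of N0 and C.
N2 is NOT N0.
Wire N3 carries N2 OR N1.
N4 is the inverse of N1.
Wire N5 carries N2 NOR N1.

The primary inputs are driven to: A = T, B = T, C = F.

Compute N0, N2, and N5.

N0 = F; N2 = T; N5 = F

N0 = A NOR B = T NOR T = F
N1 = N0 NOR C = F NOR F = T
N2 = NOT N0 = NOT F = T
N5 = N2 NOR N1 = T NOR T = F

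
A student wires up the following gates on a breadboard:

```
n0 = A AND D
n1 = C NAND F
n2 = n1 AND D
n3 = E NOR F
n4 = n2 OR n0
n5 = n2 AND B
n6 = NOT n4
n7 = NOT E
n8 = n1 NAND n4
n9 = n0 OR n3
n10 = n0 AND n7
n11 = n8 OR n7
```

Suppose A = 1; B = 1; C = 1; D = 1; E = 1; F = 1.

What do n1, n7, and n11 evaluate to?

n1 = 0, n7 = 0, n11 = 1

n0 = A AND D = 1 AND 1 = 1
n1 = C NAND F = 1 NAND 1 = 0
n2 = n1 AND D = 0 AND 1 = 0
n4 = n2 OR n0 = 0 OR 1 = 1
n7 = NOT E = NOT 1 = 0
n8 = n1 NAND n4 = 0 NAND 1 = 1
n11 = n8 OR n7 = 1 OR 0 = 1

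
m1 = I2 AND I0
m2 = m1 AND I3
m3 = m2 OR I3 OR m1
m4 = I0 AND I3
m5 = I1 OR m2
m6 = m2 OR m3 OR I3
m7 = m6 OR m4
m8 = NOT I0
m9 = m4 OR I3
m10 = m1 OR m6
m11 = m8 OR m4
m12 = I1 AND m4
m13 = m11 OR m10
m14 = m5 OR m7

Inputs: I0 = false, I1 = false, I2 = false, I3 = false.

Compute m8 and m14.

m8 = true; m14 = false

m1 = I2 AND I0 = false AND false = false
m2 = m1 AND I3 = false AND false = false
m3 = m2 OR I3 OR m1 = false OR false OR false = false
m4 = I0 AND I3 = false AND false = false
m5 = I1 OR m2 = false OR false = false
m6 = m2 OR m3 OR I3 = false OR false OR false = false
m7 = m6 OR m4 = false OR false = false
m8 = NOT I0 = NOT false = true
m14 = m5 OR m7 = false OR false = false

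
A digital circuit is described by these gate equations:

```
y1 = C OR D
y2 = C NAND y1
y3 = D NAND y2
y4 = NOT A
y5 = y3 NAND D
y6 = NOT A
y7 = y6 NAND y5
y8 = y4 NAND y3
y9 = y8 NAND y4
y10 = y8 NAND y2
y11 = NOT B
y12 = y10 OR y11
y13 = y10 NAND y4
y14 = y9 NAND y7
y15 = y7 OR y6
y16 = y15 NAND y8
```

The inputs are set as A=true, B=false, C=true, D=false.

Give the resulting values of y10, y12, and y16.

y10 = true; y12 = true; y16 = false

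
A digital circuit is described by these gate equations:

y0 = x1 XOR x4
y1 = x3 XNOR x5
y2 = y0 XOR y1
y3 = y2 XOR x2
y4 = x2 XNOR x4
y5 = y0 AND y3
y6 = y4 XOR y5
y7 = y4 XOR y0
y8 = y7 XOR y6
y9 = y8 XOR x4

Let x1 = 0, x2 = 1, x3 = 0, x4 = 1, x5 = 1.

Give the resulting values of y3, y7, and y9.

y0 = x1 XOR x4 = 0 XOR 1 = 1
y1 = x3 XNOR x5 = 0 XNOR 1 = 0
y2 = y0 XOR y1 = 1 XOR 0 = 1
y3 = y2 XOR x2 = 1 XOR 1 = 0
y4 = x2 XNOR x4 = 1 XNOR 1 = 1
y5 = y0 AND y3 = 1 AND 0 = 0
y6 = y4 XOR y5 = 1 XOR 0 = 1
y7 = y4 XOR y0 = 1 XOR 1 = 0
y8 = y7 XOR y6 = 0 XOR 1 = 1
y9 = y8 XOR x4 = 1 XOR 1 = 0

y3 = 0, y7 = 0, y9 = 0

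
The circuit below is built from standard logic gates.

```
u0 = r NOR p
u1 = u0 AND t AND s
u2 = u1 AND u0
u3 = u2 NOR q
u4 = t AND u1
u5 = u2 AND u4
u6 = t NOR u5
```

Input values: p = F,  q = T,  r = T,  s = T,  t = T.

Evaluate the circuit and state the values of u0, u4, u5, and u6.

u0 = F  u4 = F  u5 = F  u6 = F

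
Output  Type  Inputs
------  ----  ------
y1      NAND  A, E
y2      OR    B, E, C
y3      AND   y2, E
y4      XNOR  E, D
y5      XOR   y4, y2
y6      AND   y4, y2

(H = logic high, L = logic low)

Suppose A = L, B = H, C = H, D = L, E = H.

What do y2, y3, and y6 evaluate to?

y2 = B OR E OR C = H OR H OR H = H
y3 = y2 AND E = H AND H = H
y4 = E XNOR D = H XNOR L = L
y6 = y4 AND y2 = L AND H = L

y2 = H; y3 = H; y6 = L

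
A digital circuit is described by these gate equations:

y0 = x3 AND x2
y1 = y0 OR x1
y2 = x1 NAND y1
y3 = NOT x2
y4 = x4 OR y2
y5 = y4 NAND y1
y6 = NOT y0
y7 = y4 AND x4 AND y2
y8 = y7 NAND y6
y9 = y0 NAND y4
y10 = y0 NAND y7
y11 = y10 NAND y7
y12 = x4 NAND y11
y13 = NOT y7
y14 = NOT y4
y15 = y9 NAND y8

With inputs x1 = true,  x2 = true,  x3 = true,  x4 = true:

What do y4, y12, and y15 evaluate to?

y4 = true, y12 = false, y15 = true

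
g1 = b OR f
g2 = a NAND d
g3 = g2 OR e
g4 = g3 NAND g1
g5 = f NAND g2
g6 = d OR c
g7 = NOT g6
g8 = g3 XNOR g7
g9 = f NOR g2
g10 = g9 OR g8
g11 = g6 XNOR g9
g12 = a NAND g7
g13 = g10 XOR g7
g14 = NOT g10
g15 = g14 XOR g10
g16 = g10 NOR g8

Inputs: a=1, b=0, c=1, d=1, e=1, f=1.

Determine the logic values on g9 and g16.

g9 = 0, g16 = 1

g2 = a NAND d = 1 NAND 1 = 0
g3 = g2 OR e = 0 OR 1 = 1
g6 = d OR c = 1 OR 1 = 1
g7 = NOT g6 = NOT 1 = 0
g8 = g3 XNOR g7 = 1 XNOR 0 = 0
g9 = f NOR g2 = 1 NOR 0 = 0
g10 = g9 OR g8 = 0 OR 0 = 0
g16 = g10 NOR g8 = 0 NOR 0 = 1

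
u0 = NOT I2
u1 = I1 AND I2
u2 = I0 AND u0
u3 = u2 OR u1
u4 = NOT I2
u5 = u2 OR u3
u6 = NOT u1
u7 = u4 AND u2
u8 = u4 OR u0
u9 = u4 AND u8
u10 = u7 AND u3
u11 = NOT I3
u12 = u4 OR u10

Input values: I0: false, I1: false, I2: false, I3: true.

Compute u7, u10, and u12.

u0 = NOT I2 = NOT false = true
u1 = I1 AND I2 = false AND false = false
u2 = I0 AND u0 = false AND true = false
u3 = u2 OR u1 = false OR false = false
u4 = NOT I2 = NOT false = true
u7 = u4 AND u2 = true AND false = false
u10 = u7 AND u3 = false AND false = false
u12 = u4 OR u10 = true OR false = true

u7 = false, u10 = false, u12 = true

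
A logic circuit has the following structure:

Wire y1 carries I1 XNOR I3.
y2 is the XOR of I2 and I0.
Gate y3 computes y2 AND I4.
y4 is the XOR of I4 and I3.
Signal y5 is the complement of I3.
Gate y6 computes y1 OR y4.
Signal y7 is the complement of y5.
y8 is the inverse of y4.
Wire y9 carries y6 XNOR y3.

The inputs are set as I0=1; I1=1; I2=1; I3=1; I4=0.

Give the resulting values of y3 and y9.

y1 = I1 XNOR I3 = 1 XNOR 1 = 1
y2 = I2 XOR I0 = 1 XOR 1 = 0
y3 = y2 AND I4 = 0 AND 0 = 0
y4 = I4 XOR I3 = 0 XOR 1 = 1
y6 = y1 OR y4 = 1 OR 1 = 1
y9 = y6 XNOR y3 = 1 XNOR 0 = 0

y3 = 0  y9 = 0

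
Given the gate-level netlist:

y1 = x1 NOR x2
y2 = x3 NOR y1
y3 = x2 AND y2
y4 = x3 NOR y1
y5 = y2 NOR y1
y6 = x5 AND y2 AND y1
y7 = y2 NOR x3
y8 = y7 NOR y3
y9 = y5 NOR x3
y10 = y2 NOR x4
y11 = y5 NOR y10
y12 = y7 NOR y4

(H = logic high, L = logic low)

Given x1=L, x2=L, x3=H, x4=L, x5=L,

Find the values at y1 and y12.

y1 = H, y12 = H

y1 = x1 NOR x2 = L NOR L = H
y2 = x3 NOR y1 = H NOR H = L
y4 = x3 NOR y1 = H NOR H = L
y7 = y2 NOR x3 = L NOR H = L
y12 = y7 NOR y4 = L NOR L = H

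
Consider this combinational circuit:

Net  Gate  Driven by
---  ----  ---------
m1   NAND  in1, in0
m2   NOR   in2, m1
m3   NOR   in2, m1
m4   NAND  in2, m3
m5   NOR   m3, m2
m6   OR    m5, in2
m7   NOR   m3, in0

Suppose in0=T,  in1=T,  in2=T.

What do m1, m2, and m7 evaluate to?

m1 = in1 NAND in0 = T NAND T = F
m2 = in2 NOR m1 = T NOR F = F
m3 = in2 NOR m1 = T NOR F = F
m7 = m3 NOR in0 = F NOR T = F

m1 = F; m2 = F; m7 = F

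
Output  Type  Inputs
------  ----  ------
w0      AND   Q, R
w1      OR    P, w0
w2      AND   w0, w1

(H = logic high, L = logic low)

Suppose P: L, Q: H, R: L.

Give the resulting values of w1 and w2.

w0 = Q AND R = H AND L = L
w1 = P OR w0 = L OR L = L
w2 = w0 AND w1 = L AND L = L

w1 = L, w2 = L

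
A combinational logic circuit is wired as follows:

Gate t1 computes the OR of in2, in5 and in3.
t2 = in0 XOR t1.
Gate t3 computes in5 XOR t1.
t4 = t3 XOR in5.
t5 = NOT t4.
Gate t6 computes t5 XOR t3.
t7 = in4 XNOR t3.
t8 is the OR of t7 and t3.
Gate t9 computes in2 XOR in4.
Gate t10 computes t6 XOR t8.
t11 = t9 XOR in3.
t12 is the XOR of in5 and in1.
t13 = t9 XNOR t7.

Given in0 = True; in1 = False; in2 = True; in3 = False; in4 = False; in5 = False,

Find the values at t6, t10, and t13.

t6 = True  t10 = False  t13 = False

t1 = in2 OR in5 OR in3 = True OR False OR False = True
t3 = in5 XOR t1 = False XOR True = True
t4 = t3 XOR in5 = True XOR False = True
t5 = NOT t4 = NOT True = False
t6 = t5 XOR t3 = False XOR True = True
t7 = in4 XNOR t3 = False XNOR True = False
t8 = t7 OR t3 = False OR True = True
t9 = in2 XOR in4 = True XOR False = True
t10 = t6 XOR t8 = True XOR True = False
t13 = t9 XNOR t7 = True XNOR False = False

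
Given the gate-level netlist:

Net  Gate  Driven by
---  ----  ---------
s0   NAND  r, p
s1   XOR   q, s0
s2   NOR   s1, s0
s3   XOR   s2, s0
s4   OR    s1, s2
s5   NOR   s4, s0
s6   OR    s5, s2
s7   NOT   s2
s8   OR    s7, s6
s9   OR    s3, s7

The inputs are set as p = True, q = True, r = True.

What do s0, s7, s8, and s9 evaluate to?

s0 = False  s7 = True  s8 = True  s9 = True

s0 = r NAND p = True NAND True = False
s1 = q XOR s0 = True XOR False = True
s2 = s1 NOR s0 = True NOR False = False
s3 = s2 XOR s0 = False XOR False = False
s4 = s1 OR s2 = True OR False = True
s5 = s4 NOR s0 = True NOR False = False
s6 = s5 OR s2 = False OR False = False
s7 = NOT s2 = NOT False = True
s8 = s7 OR s6 = True OR False = True
s9 = s3 OR s7 = False OR True = True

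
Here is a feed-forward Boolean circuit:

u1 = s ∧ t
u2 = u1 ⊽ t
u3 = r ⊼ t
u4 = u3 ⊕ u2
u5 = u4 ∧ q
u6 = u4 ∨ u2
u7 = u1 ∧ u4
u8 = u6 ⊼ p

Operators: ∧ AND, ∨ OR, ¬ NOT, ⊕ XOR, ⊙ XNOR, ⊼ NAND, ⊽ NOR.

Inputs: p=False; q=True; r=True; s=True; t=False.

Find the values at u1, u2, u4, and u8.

u1 = False, u2 = True, u4 = False, u8 = True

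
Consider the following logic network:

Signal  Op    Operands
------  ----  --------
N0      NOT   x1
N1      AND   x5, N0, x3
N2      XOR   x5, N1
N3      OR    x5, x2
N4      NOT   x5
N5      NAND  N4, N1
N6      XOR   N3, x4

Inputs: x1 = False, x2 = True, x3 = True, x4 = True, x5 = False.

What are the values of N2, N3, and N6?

N0 = NOT x1 = NOT False = True
N1 = x5 AND N0 AND x3 = False AND True AND True = False
N2 = x5 XOR N1 = False XOR False = False
N3 = x5 OR x2 = False OR True = True
N6 = N3 XOR x4 = True XOR True = False

N2 = False; N3 = True; N6 = False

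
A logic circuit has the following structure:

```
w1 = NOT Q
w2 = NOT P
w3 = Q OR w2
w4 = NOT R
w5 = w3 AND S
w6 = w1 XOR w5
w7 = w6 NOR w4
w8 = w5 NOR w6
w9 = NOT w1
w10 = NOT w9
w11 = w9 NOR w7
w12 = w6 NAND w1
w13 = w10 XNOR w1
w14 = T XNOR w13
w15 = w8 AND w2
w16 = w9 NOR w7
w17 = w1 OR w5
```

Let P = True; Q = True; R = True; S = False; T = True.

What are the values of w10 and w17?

w10 = False; w17 = False

w1 = NOT Q = NOT True = False
w2 = NOT P = NOT True = False
w3 = Q OR w2 = True OR False = True
w5 = w3 AND S = True AND False = False
w9 = NOT w1 = NOT False = True
w10 = NOT w9 = NOT True = False
w17 = w1 OR w5 = False OR False = False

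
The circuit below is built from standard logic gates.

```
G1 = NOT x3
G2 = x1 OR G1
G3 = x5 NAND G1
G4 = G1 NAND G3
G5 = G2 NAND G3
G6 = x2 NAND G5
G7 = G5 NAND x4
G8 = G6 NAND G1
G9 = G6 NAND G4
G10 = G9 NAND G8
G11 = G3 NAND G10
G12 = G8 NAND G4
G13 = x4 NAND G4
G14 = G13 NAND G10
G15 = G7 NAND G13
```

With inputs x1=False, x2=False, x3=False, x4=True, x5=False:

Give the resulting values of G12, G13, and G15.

G12 = True, G13 = True, G15 = False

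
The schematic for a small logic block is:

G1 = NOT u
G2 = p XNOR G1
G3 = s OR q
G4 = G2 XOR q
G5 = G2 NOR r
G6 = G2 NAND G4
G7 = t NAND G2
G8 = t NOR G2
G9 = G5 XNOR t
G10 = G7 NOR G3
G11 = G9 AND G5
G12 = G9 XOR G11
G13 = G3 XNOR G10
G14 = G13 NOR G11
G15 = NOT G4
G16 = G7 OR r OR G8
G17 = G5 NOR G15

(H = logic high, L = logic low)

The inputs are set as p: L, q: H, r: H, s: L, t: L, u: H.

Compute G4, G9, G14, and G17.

G1 = NOT u = NOT H = L
G2 = p XNOR G1 = L XNOR L = H
G3 = s OR q = L OR H = H
G4 = G2 XOR q = H XOR H = L
G5 = G2 NOR r = H NOR H = L
G7 = t NAND G2 = L NAND H = H
G9 = G5 XNOR t = L XNOR L = H
G10 = G7 NOR G3 = H NOR H = L
G11 = G9 AND G5 = H AND L = L
G13 = G3 XNOR G10 = H XNOR L = L
G14 = G13 NOR G11 = L NOR L = H
G15 = NOT G4 = NOT L = H
G17 = G5 NOR G15 = L NOR H = L

G4 = L, G9 = H, G14 = H, G17 = L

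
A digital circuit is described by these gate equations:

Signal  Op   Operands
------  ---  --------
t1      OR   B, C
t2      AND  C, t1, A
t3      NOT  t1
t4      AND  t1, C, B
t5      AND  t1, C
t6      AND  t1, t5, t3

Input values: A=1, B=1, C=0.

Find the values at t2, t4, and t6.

t2 = 0; t4 = 0; t6 = 0

t1 = B OR C = 1 OR 0 = 1
t2 = C AND t1 AND A = 0 AND 1 AND 1 = 0
t3 = NOT t1 = NOT 1 = 0
t4 = t1 AND C AND B = 1 AND 0 AND 1 = 0
t5 = t1 AND C = 1 AND 0 = 0
t6 = t1 AND t5 AND t3 = 1 AND 0 AND 0 = 0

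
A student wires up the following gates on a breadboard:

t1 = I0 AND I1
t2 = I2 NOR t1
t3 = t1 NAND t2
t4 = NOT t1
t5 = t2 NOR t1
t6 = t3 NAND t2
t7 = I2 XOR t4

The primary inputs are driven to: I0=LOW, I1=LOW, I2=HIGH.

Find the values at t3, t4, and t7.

t3 = HIGH, t4 = HIGH, t7 = LOW

t1 = I0 AND I1 = LOW AND LOW = LOW
t2 = I2 NOR t1 = HIGH NOR LOW = LOW
t3 = t1 NAND t2 = LOW NAND LOW = HIGH
t4 = NOT t1 = NOT LOW = HIGH
t7 = I2 XOR t4 = HIGH XOR HIGH = LOW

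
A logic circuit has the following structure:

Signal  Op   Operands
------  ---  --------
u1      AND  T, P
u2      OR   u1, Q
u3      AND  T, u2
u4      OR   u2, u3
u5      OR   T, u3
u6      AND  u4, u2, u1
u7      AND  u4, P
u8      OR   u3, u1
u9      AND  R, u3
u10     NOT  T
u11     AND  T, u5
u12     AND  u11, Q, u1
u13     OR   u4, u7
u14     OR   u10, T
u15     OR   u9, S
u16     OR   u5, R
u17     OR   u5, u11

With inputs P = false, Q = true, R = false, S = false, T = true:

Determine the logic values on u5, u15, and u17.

u1 = T AND P = true AND false = false
u2 = u1 OR Q = false OR true = true
u3 = T AND u2 = true AND true = true
u5 = T OR u3 = true OR true = true
u9 = R AND u3 = false AND true = false
u11 = T AND u5 = true AND true = true
u15 = u9 OR S = false OR false = false
u17 = u5 OR u11 = true OR true = true

u5 = true, u15 = false, u17 = true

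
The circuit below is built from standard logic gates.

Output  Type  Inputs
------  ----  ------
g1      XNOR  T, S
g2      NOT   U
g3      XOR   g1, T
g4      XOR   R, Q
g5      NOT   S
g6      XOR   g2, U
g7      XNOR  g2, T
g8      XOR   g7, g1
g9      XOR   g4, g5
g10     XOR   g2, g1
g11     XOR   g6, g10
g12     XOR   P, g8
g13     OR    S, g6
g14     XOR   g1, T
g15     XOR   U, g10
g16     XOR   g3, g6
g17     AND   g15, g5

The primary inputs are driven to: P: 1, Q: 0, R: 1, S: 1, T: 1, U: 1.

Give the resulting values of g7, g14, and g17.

g1 = T XNOR S = 1 XNOR 1 = 1
g2 = NOT U = NOT 1 = 0
g5 = NOT S = NOT 1 = 0
g7 = g2 XNOR T = 0 XNOR 1 = 0
g10 = g2 XOR g1 = 0 XOR 1 = 1
g14 = g1 XOR T = 1 XOR 1 = 0
g15 = U XOR g10 = 1 XOR 1 = 0
g17 = g15 AND g5 = 0 AND 0 = 0

g7 = 0, g14 = 0, g17 = 0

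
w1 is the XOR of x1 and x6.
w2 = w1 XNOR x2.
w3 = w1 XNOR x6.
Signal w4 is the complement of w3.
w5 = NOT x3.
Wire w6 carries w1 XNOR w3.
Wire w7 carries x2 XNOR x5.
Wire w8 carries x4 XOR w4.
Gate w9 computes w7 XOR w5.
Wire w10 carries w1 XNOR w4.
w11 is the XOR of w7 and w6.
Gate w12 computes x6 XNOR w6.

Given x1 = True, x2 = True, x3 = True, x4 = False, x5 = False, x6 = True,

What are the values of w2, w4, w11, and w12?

w2 = False, w4 = True, w11 = True, w12 = True

w1 = x1 XOR x6 = True XOR True = False
w2 = w1 XNOR x2 = False XNOR True = False
w3 = w1 XNOR x6 = False XNOR True = False
w4 = NOT w3 = NOT False = True
w6 = w1 XNOR w3 = False XNOR False = True
w7 = x2 XNOR x5 = True XNOR False = False
w11 = w7 XOR w6 = False XOR True = True
w12 = x6 XNOR w6 = True XNOR True = True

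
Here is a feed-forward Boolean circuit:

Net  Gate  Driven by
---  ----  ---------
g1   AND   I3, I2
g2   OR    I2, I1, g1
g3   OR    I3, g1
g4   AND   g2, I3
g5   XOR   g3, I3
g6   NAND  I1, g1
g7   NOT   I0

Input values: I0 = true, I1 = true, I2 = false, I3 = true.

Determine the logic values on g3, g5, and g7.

g3 = true  g5 = false  g7 = false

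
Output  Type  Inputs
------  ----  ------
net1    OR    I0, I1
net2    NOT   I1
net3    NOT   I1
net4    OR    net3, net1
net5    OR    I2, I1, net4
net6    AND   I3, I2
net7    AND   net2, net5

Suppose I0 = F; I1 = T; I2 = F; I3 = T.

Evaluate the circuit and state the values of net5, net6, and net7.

net5 = T; net6 = F; net7 = F

net1 = I0 OR I1 = F OR T = T
net2 = NOT I1 = NOT T = F
net3 = NOT I1 = NOT T = F
net4 = net3 OR net1 = F OR T = T
net5 = I2 OR I1 OR net4 = F OR T OR T = T
net6 = I3 AND I2 = T AND F = F
net7 = net2 AND net5 = F AND T = F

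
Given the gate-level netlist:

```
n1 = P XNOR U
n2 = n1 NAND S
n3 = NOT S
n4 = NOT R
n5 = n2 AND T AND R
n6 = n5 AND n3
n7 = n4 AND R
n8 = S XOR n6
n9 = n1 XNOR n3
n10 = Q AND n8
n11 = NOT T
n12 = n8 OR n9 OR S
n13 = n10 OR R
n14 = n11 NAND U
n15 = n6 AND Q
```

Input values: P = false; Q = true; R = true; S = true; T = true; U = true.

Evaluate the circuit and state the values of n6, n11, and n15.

n1 = P XNOR U = false XNOR true = false
n2 = n1 NAND S = false NAND true = true
n3 = NOT S = NOT true = false
n5 = n2 AND T AND R = true AND true AND true = true
n6 = n5 AND n3 = true AND false = false
n11 = NOT T = NOT true = false
n15 = n6 AND Q = false AND true = false

n6 = false; n11 = false; n15 = false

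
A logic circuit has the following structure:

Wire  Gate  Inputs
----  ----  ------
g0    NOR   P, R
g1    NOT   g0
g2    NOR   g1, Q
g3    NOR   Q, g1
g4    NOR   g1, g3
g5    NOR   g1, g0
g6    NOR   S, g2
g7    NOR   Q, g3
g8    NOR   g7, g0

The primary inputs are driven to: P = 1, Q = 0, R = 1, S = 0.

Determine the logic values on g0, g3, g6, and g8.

g0 = P NOR R = 1 NOR 1 = 0
g1 = NOT g0 = NOT 0 = 1
g2 = g1 NOR Q = 1 NOR 0 = 0
g3 = Q NOR g1 = 0 NOR 1 = 0
g6 = S NOR g2 = 0 NOR 0 = 1
g7 = Q NOR g3 = 0 NOR 0 = 1
g8 = g7 NOR g0 = 1 NOR 0 = 0

g0 = 0, g3 = 0, g6 = 1, g8 = 0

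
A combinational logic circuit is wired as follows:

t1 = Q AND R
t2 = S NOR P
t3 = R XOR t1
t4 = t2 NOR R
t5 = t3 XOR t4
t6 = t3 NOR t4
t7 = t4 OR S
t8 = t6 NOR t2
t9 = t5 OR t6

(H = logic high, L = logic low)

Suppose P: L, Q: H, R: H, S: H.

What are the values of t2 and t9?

t1 = Q AND R = H AND H = H
t2 = S NOR P = H NOR L = L
t3 = R XOR t1 = H XOR H = L
t4 = t2 NOR R = L NOR H = L
t5 = t3 XOR t4 = L XOR L = L
t6 = t3 NOR t4 = L NOR L = H
t9 = t5 OR t6 = L OR H = H

t2 = L; t9 = H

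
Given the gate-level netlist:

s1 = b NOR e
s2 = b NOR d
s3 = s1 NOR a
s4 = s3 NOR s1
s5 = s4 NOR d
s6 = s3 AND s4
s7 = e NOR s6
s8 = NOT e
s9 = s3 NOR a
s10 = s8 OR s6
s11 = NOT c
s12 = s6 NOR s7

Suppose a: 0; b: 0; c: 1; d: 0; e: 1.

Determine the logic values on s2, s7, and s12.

s1 = b NOR e = 0 NOR 1 = 0
s2 = b NOR d = 0 NOR 0 = 1
s3 = s1 NOR a = 0 NOR 0 = 1
s4 = s3 NOR s1 = 1 NOR 0 = 0
s6 = s3 AND s4 = 1 AND 0 = 0
s7 = e NOR s6 = 1 NOR 0 = 0
s12 = s6 NOR s7 = 0 NOR 0 = 1

s2 = 1; s7 = 0; s12 = 1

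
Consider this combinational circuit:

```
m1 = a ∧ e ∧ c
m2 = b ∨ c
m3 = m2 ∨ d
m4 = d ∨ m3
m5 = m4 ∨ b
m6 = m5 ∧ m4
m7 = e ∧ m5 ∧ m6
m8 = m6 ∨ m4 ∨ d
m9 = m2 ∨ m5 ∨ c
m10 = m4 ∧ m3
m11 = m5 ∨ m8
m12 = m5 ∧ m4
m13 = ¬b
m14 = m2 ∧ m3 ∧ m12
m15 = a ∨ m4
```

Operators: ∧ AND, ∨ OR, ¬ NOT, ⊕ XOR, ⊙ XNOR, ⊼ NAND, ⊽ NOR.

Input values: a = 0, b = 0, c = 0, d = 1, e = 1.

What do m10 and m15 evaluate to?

m2 = b OR c = 0 OR 0 = 0
m3 = m2 OR d = 0 OR 1 = 1
m4 = d OR m3 = 1 OR 1 = 1
m10 = m4 AND m3 = 1 AND 1 = 1
m15 = a OR m4 = 0 OR 1 = 1

m10 = 1, m15 = 1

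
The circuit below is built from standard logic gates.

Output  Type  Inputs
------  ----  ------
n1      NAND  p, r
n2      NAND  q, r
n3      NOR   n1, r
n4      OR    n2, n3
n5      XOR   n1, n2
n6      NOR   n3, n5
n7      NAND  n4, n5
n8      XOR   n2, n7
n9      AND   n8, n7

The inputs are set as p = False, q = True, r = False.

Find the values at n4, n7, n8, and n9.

n1 = p NAND r = False NAND False = True
n2 = q NAND r = True NAND False = True
n3 = n1 NOR r = True NOR False = False
n4 = n2 OR n3 = True OR False = True
n5 = n1 XOR n2 = True XOR True = False
n7 = n4 NAND n5 = True NAND False = True
n8 = n2 XOR n7 = True XOR True = False
n9 = n8 AND n7 = False AND True = False

n4 = True  n7 = True  n8 = False  n9 = False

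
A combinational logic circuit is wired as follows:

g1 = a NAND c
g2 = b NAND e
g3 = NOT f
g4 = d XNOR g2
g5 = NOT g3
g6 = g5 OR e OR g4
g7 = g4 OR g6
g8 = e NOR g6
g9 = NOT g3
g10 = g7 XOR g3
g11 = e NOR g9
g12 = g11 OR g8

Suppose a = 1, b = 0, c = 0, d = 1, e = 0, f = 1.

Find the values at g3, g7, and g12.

g2 = b NAND e = 0 NAND 0 = 1
g3 = NOT f = NOT 1 = 0
g4 = d XNOR g2 = 1 XNOR 1 = 1
g5 = NOT g3 = NOT 0 = 1
g6 = g5 OR e OR g4 = 1 OR 0 OR 1 = 1
g7 = g4 OR g6 = 1 OR 1 = 1
g8 = e NOR g6 = 0 NOR 1 = 0
g9 = NOT g3 = NOT 0 = 1
g11 = e NOR g9 = 0 NOR 1 = 0
g12 = g11 OR g8 = 0 OR 0 = 0

g3 = 0, g7 = 1, g12 = 0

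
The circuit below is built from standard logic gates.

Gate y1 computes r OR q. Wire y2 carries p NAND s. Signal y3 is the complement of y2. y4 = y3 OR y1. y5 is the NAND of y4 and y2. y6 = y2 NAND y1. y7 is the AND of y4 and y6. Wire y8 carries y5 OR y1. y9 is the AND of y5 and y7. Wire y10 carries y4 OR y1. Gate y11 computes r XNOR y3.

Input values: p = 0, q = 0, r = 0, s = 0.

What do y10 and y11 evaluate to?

y1 = r OR q = 0 OR 0 = 0
y2 = p NAND s = 0 NAND 0 = 1
y3 = NOT y2 = NOT 1 = 0
y4 = y3 OR y1 = 0 OR 0 = 0
y10 = y4 OR y1 = 0 OR 0 = 0
y11 = r XNOR y3 = 0 XNOR 0 = 1

y10 = 0, y11 = 1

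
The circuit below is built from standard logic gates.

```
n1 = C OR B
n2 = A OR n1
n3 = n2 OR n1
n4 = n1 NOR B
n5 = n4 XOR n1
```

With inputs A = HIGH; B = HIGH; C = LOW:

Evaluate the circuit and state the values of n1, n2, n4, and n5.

n1 = C OR B = LOW OR HIGH = HIGH
n2 = A OR n1 = HIGH OR HIGH = HIGH
n4 = n1 NOR B = HIGH NOR HIGH = LOW
n5 = n4 XOR n1 = LOW XOR HIGH = HIGH

n1 = HIGH, n2 = HIGH, n4 = LOW, n5 = HIGH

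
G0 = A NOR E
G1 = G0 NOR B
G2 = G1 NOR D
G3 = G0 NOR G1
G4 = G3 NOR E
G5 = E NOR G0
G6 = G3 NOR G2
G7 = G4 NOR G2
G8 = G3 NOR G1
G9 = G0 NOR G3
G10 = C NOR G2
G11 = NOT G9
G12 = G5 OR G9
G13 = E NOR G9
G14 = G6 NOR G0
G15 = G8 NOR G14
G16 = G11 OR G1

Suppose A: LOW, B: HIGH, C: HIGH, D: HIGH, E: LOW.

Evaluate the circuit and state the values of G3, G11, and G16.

G3 = LOW; G11 = HIGH; G16 = HIGH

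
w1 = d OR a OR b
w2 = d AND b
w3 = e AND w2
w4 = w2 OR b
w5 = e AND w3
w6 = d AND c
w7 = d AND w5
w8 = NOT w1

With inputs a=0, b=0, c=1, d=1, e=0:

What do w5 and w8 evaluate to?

w5 = 0; w8 = 0

w1 = d OR a OR b = 1 OR 0 OR 0 = 1
w2 = d AND b = 1 AND 0 = 0
w3 = e AND w2 = 0 AND 0 = 0
w5 = e AND w3 = 0 AND 0 = 0
w8 = NOT w1 = NOT 1 = 0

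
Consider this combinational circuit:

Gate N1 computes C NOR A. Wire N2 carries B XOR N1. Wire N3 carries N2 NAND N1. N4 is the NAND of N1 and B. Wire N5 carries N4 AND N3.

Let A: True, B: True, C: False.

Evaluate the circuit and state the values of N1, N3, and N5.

N1 = False  N3 = True  N5 = True

N1 = C NOR A = False NOR True = False
N2 = B XOR N1 = True XOR False = True
N3 = N2 NAND N1 = True NAND False = True
N4 = N1 NAND B = False NAND True = True
N5 = N4 AND N3 = True AND True = True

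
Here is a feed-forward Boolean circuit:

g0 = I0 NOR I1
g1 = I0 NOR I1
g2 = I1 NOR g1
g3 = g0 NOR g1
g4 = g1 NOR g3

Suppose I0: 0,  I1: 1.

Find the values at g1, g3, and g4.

g1 = 0, g3 = 1, g4 = 0

g0 = I0 NOR I1 = 0 NOR 1 = 0
g1 = I0 NOR I1 = 0 NOR 1 = 0
g3 = g0 NOR g1 = 0 NOR 0 = 1
g4 = g1 NOR g3 = 0 NOR 1 = 0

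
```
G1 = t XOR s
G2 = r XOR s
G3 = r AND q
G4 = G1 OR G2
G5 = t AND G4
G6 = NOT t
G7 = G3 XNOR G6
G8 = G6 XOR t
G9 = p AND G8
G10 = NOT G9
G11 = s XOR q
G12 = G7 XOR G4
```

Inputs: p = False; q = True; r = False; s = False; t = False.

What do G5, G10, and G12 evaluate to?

G5 = False, G10 = True, G12 = False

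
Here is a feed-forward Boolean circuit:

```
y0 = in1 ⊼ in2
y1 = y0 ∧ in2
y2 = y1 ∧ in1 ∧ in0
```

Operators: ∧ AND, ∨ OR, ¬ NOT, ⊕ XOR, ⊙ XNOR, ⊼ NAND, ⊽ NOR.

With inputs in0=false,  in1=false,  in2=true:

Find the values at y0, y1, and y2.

y0 = true; y1 = true; y2 = false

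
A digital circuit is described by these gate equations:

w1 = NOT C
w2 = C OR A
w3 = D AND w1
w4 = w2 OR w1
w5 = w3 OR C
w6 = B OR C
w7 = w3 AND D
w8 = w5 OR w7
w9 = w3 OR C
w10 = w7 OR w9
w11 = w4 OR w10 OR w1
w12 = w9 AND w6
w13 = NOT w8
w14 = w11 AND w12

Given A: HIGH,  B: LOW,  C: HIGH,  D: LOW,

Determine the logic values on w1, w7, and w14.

w1 = NOT C = NOT HIGH = LOW
w2 = C OR A = HIGH OR HIGH = HIGH
w3 = D AND w1 = LOW AND LOW = LOW
w4 = w2 OR w1 = HIGH OR LOW = HIGH
w6 = B OR C = LOW OR HIGH = HIGH
w7 = w3 AND D = LOW AND LOW = LOW
w9 = w3 OR C = LOW OR HIGH = HIGH
w10 = w7 OR w9 = LOW OR HIGH = HIGH
w11 = w4 OR w10 OR w1 = HIGH OR HIGH OR LOW = HIGH
w12 = w9 AND w6 = HIGH AND HIGH = HIGH
w14 = w11 AND w12 = HIGH AND HIGH = HIGH

w1 = LOW, w7 = LOW, w14 = HIGH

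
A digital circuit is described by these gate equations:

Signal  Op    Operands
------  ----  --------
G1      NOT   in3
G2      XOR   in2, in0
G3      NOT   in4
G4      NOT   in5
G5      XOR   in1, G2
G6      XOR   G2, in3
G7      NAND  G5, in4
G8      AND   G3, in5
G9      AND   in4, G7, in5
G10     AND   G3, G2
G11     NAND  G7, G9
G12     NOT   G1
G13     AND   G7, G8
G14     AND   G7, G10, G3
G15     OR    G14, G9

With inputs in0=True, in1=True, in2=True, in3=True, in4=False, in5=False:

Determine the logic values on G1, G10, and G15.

G1 = NOT in3 = NOT True = False
G2 = in2 XOR in0 = True XOR True = False
G3 = NOT in4 = NOT False = True
G5 = in1 XOR G2 = True XOR False = True
G7 = G5 NAND in4 = True NAND False = True
G9 = in4 AND G7 AND in5 = False AND True AND False = False
G10 = G3 AND G2 = True AND False = False
G14 = G7 AND G10 AND G3 = True AND False AND True = False
G15 = G14 OR G9 = False OR False = False

G1 = False, G10 = False, G15 = False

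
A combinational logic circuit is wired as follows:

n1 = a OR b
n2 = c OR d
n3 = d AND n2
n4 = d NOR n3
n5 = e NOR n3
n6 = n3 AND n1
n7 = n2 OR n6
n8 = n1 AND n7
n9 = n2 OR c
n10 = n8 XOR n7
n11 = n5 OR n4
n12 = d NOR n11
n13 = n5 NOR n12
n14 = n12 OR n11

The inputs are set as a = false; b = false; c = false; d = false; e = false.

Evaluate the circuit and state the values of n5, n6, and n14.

n5 = true, n6 = false, n14 = true

n1 = a OR b = false OR false = false
n2 = c OR d = false OR false = false
n3 = d AND n2 = false AND false = false
n4 = d NOR n3 = false NOR false = true
n5 = e NOR n3 = false NOR false = true
n6 = n3 AND n1 = false AND false = false
n11 = n5 OR n4 = true OR true = true
n12 = d NOR n11 = false NOR true = false
n14 = n12 OR n11 = false OR true = true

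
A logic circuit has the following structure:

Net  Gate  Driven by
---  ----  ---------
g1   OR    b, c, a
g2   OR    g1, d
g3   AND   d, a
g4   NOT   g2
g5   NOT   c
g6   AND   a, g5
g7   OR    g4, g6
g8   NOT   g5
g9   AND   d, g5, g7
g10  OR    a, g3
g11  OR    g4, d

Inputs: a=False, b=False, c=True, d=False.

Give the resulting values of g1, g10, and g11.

g1 = b OR c OR a = False OR True OR False = True
g2 = g1 OR d = True OR False = True
g3 = d AND a = False AND False = False
g4 = NOT g2 = NOT True = False
g10 = a OR g3 = False OR False = False
g11 = g4 OR d = False OR False = False

g1 = True; g10 = False; g11 = False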